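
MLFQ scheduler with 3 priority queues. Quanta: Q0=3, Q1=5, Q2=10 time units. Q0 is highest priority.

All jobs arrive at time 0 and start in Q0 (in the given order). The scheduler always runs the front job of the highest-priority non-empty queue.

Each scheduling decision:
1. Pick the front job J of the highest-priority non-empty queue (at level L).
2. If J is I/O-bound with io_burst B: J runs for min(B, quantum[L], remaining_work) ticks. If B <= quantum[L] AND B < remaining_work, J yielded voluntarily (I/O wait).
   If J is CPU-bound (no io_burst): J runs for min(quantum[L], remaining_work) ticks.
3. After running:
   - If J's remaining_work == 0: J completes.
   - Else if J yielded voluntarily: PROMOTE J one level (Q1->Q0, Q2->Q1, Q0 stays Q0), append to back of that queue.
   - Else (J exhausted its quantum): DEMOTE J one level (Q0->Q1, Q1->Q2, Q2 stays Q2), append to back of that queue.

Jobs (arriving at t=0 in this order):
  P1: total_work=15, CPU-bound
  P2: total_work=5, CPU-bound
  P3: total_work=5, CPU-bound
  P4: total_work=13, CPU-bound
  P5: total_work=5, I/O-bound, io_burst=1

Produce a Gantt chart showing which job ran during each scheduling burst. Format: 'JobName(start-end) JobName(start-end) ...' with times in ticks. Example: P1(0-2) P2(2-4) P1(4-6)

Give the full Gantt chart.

Answer: P1(0-3) P2(3-6) P3(6-9) P4(9-12) P5(12-13) P5(13-14) P5(14-15) P5(15-16) P5(16-17) P1(17-22) P2(22-24) P3(24-26) P4(26-31) P1(31-38) P4(38-43)

Derivation:
t=0-3: P1@Q0 runs 3, rem=12, quantum used, demote→Q1. Q0=[P2,P3,P4,P5] Q1=[P1] Q2=[]
t=3-6: P2@Q0 runs 3, rem=2, quantum used, demote→Q1. Q0=[P3,P4,P5] Q1=[P1,P2] Q2=[]
t=6-9: P3@Q0 runs 3, rem=2, quantum used, demote→Q1. Q0=[P4,P5] Q1=[P1,P2,P3] Q2=[]
t=9-12: P4@Q0 runs 3, rem=10, quantum used, demote→Q1. Q0=[P5] Q1=[P1,P2,P3,P4] Q2=[]
t=12-13: P5@Q0 runs 1, rem=4, I/O yield, promote→Q0. Q0=[P5] Q1=[P1,P2,P3,P4] Q2=[]
t=13-14: P5@Q0 runs 1, rem=3, I/O yield, promote→Q0. Q0=[P5] Q1=[P1,P2,P3,P4] Q2=[]
t=14-15: P5@Q0 runs 1, rem=2, I/O yield, promote→Q0. Q0=[P5] Q1=[P1,P2,P3,P4] Q2=[]
t=15-16: P5@Q0 runs 1, rem=1, I/O yield, promote→Q0. Q0=[P5] Q1=[P1,P2,P3,P4] Q2=[]
t=16-17: P5@Q0 runs 1, rem=0, completes. Q0=[] Q1=[P1,P2,P3,P4] Q2=[]
t=17-22: P1@Q1 runs 5, rem=7, quantum used, demote→Q2. Q0=[] Q1=[P2,P3,P4] Q2=[P1]
t=22-24: P2@Q1 runs 2, rem=0, completes. Q0=[] Q1=[P3,P4] Q2=[P1]
t=24-26: P3@Q1 runs 2, rem=0, completes. Q0=[] Q1=[P4] Q2=[P1]
t=26-31: P4@Q1 runs 5, rem=5, quantum used, demote→Q2. Q0=[] Q1=[] Q2=[P1,P4]
t=31-38: P1@Q2 runs 7, rem=0, completes. Q0=[] Q1=[] Q2=[P4]
t=38-43: P4@Q2 runs 5, rem=0, completes. Q0=[] Q1=[] Q2=[]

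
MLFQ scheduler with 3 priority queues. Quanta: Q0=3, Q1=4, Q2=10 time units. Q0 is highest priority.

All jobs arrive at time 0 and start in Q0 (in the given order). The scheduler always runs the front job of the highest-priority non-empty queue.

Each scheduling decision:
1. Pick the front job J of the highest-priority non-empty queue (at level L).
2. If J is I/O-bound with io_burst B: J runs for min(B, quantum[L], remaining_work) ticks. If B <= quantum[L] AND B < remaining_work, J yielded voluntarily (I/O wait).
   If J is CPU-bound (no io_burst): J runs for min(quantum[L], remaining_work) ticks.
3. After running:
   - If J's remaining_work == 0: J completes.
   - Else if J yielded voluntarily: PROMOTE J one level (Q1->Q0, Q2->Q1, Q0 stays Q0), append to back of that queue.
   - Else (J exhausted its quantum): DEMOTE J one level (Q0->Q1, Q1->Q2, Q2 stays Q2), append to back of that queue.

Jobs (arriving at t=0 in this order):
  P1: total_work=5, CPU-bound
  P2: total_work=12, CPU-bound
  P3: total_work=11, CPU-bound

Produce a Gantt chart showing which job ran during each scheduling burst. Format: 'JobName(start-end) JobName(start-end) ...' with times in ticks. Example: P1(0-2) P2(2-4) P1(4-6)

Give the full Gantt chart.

Answer: P1(0-3) P2(3-6) P3(6-9) P1(9-11) P2(11-15) P3(15-19) P2(19-24) P3(24-28)

Derivation:
t=0-3: P1@Q0 runs 3, rem=2, quantum used, demote→Q1. Q0=[P2,P3] Q1=[P1] Q2=[]
t=3-6: P2@Q0 runs 3, rem=9, quantum used, demote→Q1. Q0=[P3] Q1=[P1,P2] Q2=[]
t=6-9: P3@Q0 runs 3, rem=8, quantum used, demote→Q1. Q0=[] Q1=[P1,P2,P3] Q2=[]
t=9-11: P1@Q1 runs 2, rem=0, completes. Q0=[] Q1=[P2,P3] Q2=[]
t=11-15: P2@Q1 runs 4, rem=5, quantum used, demote→Q2. Q0=[] Q1=[P3] Q2=[P2]
t=15-19: P3@Q1 runs 4, rem=4, quantum used, demote→Q2. Q0=[] Q1=[] Q2=[P2,P3]
t=19-24: P2@Q2 runs 5, rem=0, completes. Q0=[] Q1=[] Q2=[P3]
t=24-28: P3@Q2 runs 4, rem=0, completes. Q0=[] Q1=[] Q2=[]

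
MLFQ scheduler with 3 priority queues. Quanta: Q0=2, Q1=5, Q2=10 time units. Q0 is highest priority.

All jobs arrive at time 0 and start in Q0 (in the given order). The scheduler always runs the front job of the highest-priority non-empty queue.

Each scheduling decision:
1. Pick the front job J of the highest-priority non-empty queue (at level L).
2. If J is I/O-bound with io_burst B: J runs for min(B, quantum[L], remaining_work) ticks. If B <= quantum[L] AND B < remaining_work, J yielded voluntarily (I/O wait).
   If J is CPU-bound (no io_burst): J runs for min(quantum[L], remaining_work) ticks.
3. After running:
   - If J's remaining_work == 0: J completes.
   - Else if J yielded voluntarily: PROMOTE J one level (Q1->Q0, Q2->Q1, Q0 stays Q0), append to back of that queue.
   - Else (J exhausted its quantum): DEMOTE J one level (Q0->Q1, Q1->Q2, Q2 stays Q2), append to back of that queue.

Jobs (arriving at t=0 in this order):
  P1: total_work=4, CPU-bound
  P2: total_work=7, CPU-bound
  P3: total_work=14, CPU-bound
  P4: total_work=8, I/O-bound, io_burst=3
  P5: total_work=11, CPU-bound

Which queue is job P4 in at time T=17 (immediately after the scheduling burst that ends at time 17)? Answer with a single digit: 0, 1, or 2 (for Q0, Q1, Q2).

t=0-2: P1@Q0 runs 2, rem=2, quantum used, demote→Q1. Q0=[P2,P3,P4,P5] Q1=[P1] Q2=[]
t=2-4: P2@Q0 runs 2, rem=5, quantum used, demote→Q1. Q0=[P3,P4,P5] Q1=[P1,P2] Q2=[]
t=4-6: P3@Q0 runs 2, rem=12, quantum used, demote→Q1. Q0=[P4,P5] Q1=[P1,P2,P3] Q2=[]
t=6-8: P4@Q0 runs 2, rem=6, quantum used, demote→Q1. Q0=[P5] Q1=[P1,P2,P3,P4] Q2=[]
t=8-10: P5@Q0 runs 2, rem=9, quantum used, demote→Q1. Q0=[] Q1=[P1,P2,P3,P4,P5] Q2=[]
t=10-12: P1@Q1 runs 2, rem=0, completes. Q0=[] Q1=[P2,P3,P4,P5] Q2=[]
t=12-17: P2@Q1 runs 5, rem=0, completes. Q0=[] Q1=[P3,P4,P5] Q2=[]
t=17-22: P3@Q1 runs 5, rem=7, quantum used, demote→Q2. Q0=[] Q1=[P4,P5] Q2=[P3]
t=22-25: P4@Q1 runs 3, rem=3, I/O yield, promote→Q0. Q0=[P4] Q1=[P5] Q2=[P3]
t=25-27: P4@Q0 runs 2, rem=1, quantum used, demote→Q1. Q0=[] Q1=[P5,P4] Q2=[P3]
t=27-32: P5@Q1 runs 5, rem=4, quantum used, demote→Q2. Q0=[] Q1=[P4] Q2=[P3,P5]
t=32-33: P4@Q1 runs 1, rem=0, completes. Q0=[] Q1=[] Q2=[P3,P5]
t=33-40: P3@Q2 runs 7, rem=0, completes. Q0=[] Q1=[] Q2=[P5]
t=40-44: P5@Q2 runs 4, rem=0, completes. Q0=[] Q1=[] Q2=[]

Answer: 1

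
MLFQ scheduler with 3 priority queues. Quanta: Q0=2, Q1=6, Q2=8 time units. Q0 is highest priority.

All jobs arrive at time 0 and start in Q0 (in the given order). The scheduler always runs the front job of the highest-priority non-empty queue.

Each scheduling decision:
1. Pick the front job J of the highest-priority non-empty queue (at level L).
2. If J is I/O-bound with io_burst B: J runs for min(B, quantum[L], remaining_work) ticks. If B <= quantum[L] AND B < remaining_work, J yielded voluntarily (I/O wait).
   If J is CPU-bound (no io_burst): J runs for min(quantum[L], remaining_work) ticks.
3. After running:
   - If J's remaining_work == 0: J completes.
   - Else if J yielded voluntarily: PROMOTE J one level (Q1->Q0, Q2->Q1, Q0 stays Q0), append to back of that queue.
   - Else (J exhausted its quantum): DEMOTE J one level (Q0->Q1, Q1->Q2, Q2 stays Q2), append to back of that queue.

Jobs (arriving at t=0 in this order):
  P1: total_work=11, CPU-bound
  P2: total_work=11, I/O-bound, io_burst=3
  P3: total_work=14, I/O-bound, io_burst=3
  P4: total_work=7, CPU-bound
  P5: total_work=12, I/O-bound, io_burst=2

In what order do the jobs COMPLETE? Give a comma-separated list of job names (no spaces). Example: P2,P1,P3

t=0-2: P1@Q0 runs 2, rem=9, quantum used, demote→Q1. Q0=[P2,P3,P4,P5] Q1=[P1] Q2=[]
t=2-4: P2@Q0 runs 2, rem=9, quantum used, demote→Q1. Q0=[P3,P4,P5] Q1=[P1,P2] Q2=[]
t=4-6: P3@Q0 runs 2, rem=12, quantum used, demote→Q1. Q0=[P4,P5] Q1=[P1,P2,P3] Q2=[]
t=6-8: P4@Q0 runs 2, rem=5, quantum used, demote→Q1. Q0=[P5] Q1=[P1,P2,P3,P4] Q2=[]
t=8-10: P5@Q0 runs 2, rem=10, I/O yield, promote→Q0. Q0=[P5] Q1=[P1,P2,P3,P4] Q2=[]
t=10-12: P5@Q0 runs 2, rem=8, I/O yield, promote→Q0. Q0=[P5] Q1=[P1,P2,P3,P4] Q2=[]
t=12-14: P5@Q0 runs 2, rem=6, I/O yield, promote→Q0. Q0=[P5] Q1=[P1,P2,P3,P4] Q2=[]
t=14-16: P5@Q0 runs 2, rem=4, I/O yield, promote→Q0. Q0=[P5] Q1=[P1,P2,P3,P4] Q2=[]
t=16-18: P5@Q0 runs 2, rem=2, I/O yield, promote→Q0. Q0=[P5] Q1=[P1,P2,P3,P4] Q2=[]
t=18-20: P5@Q0 runs 2, rem=0, completes. Q0=[] Q1=[P1,P2,P3,P4] Q2=[]
t=20-26: P1@Q1 runs 6, rem=3, quantum used, demote→Q2. Q0=[] Q1=[P2,P3,P4] Q2=[P1]
t=26-29: P2@Q1 runs 3, rem=6, I/O yield, promote→Q0. Q0=[P2] Q1=[P3,P4] Q2=[P1]
t=29-31: P2@Q0 runs 2, rem=4, quantum used, demote→Q1. Q0=[] Q1=[P3,P4,P2] Q2=[P1]
t=31-34: P3@Q1 runs 3, rem=9, I/O yield, promote→Q0. Q0=[P3] Q1=[P4,P2] Q2=[P1]
t=34-36: P3@Q0 runs 2, rem=7, quantum used, demote→Q1. Q0=[] Q1=[P4,P2,P3] Q2=[P1]
t=36-41: P4@Q1 runs 5, rem=0, completes. Q0=[] Q1=[P2,P3] Q2=[P1]
t=41-44: P2@Q1 runs 3, rem=1, I/O yield, promote→Q0. Q0=[P2] Q1=[P3] Q2=[P1]
t=44-45: P2@Q0 runs 1, rem=0, completes. Q0=[] Q1=[P3] Q2=[P1]
t=45-48: P3@Q1 runs 3, rem=4, I/O yield, promote→Q0. Q0=[P3] Q1=[] Q2=[P1]
t=48-50: P3@Q0 runs 2, rem=2, quantum used, demote→Q1. Q0=[] Q1=[P3] Q2=[P1]
t=50-52: P3@Q1 runs 2, rem=0, completes. Q0=[] Q1=[] Q2=[P1]
t=52-55: P1@Q2 runs 3, rem=0, completes. Q0=[] Q1=[] Q2=[]

Answer: P5,P4,P2,P3,P1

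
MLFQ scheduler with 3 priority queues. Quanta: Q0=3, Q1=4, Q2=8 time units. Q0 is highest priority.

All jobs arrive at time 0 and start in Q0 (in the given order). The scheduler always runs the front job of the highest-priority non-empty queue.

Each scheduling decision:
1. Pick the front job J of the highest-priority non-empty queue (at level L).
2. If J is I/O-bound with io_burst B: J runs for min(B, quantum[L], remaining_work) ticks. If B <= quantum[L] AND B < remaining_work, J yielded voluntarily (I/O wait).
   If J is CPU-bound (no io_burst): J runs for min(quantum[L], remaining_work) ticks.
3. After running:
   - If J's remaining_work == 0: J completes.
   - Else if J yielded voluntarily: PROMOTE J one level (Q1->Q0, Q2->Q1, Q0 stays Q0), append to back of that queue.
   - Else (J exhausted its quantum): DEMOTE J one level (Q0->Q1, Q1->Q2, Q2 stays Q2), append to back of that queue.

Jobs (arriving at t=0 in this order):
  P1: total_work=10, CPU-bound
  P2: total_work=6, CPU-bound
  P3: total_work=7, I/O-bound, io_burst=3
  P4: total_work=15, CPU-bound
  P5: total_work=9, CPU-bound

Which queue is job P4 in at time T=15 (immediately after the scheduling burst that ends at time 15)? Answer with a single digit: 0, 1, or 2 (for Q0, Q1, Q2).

t=0-3: P1@Q0 runs 3, rem=7, quantum used, demote→Q1. Q0=[P2,P3,P4,P5] Q1=[P1] Q2=[]
t=3-6: P2@Q0 runs 3, rem=3, quantum used, demote→Q1. Q0=[P3,P4,P5] Q1=[P1,P2] Q2=[]
t=6-9: P3@Q0 runs 3, rem=4, I/O yield, promote→Q0. Q0=[P4,P5,P3] Q1=[P1,P2] Q2=[]
t=9-12: P4@Q0 runs 3, rem=12, quantum used, demote→Q1. Q0=[P5,P3] Q1=[P1,P2,P4] Q2=[]
t=12-15: P5@Q0 runs 3, rem=6, quantum used, demote→Q1. Q0=[P3] Q1=[P1,P2,P4,P5] Q2=[]
t=15-18: P3@Q0 runs 3, rem=1, I/O yield, promote→Q0. Q0=[P3] Q1=[P1,P2,P4,P5] Q2=[]
t=18-19: P3@Q0 runs 1, rem=0, completes. Q0=[] Q1=[P1,P2,P4,P5] Q2=[]
t=19-23: P1@Q1 runs 4, rem=3, quantum used, demote→Q2. Q0=[] Q1=[P2,P4,P5] Q2=[P1]
t=23-26: P2@Q1 runs 3, rem=0, completes. Q0=[] Q1=[P4,P5] Q2=[P1]
t=26-30: P4@Q1 runs 4, rem=8, quantum used, demote→Q2. Q0=[] Q1=[P5] Q2=[P1,P4]
t=30-34: P5@Q1 runs 4, rem=2, quantum used, demote→Q2. Q0=[] Q1=[] Q2=[P1,P4,P5]
t=34-37: P1@Q2 runs 3, rem=0, completes. Q0=[] Q1=[] Q2=[P4,P5]
t=37-45: P4@Q2 runs 8, rem=0, completes. Q0=[] Q1=[] Q2=[P5]
t=45-47: P5@Q2 runs 2, rem=0, completes. Q0=[] Q1=[] Q2=[]

Answer: 1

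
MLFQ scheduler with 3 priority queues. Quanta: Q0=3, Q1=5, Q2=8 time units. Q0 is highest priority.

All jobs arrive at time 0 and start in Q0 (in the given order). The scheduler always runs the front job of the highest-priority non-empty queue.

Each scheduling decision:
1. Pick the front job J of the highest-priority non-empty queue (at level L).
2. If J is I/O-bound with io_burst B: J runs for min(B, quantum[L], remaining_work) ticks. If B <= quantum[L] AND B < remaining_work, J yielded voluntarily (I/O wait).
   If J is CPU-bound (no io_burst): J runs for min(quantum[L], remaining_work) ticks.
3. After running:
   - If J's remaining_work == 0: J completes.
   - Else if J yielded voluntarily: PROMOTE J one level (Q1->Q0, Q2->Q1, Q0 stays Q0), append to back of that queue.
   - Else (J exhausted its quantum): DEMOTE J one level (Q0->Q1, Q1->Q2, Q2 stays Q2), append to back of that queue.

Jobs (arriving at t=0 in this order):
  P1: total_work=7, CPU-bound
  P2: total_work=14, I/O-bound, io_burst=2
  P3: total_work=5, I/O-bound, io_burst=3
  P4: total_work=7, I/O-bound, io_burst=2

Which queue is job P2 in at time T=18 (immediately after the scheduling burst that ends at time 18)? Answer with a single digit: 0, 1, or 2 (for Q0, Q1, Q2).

t=0-3: P1@Q0 runs 3, rem=4, quantum used, demote→Q1. Q0=[P2,P3,P4] Q1=[P1] Q2=[]
t=3-5: P2@Q0 runs 2, rem=12, I/O yield, promote→Q0. Q0=[P3,P4,P2] Q1=[P1] Q2=[]
t=5-8: P3@Q0 runs 3, rem=2, I/O yield, promote→Q0. Q0=[P4,P2,P3] Q1=[P1] Q2=[]
t=8-10: P4@Q0 runs 2, rem=5, I/O yield, promote→Q0. Q0=[P2,P3,P4] Q1=[P1] Q2=[]
t=10-12: P2@Q0 runs 2, rem=10, I/O yield, promote→Q0. Q0=[P3,P4,P2] Q1=[P1] Q2=[]
t=12-14: P3@Q0 runs 2, rem=0, completes. Q0=[P4,P2] Q1=[P1] Q2=[]
t=14-16: P4@Q0 runs 2, rem=3, I/O yield, promote→Q0. Q0=[P2,P4] Q1=[P1] Q2=[]
t=16-18: P2@Q0 runs 2, rem=8, I/O yield, promote→Q0. Q0=[P4,P2] Q1=[P1] Q2=[]
t=18-20: P4@Q0 runs 2, rem=1, I/O yield, promote→Q0. Q0=[P2,P4] Q1=[P1] Q2=[]
t=20-22: P2@Q0 runs 2, rem=6, I/O yield, promote→Q0. Q0=[P4,P2] Q1=[P1] Q2=[]
t=22-23: P4@Q0 runs 1, rem=0, completes. Q0=[P2] Q1=[P1] Q2=[]
t=23-25: P2@Q0 runs 2, rem=4, I/O yield, promote→Q0. Q0=[P2] Q1=[P1] Q2=[]
t=25-27: P2@Q0 runs 2, rem=2, I/O yield, promote→Q0. Q0=[P2] Q1=[P1] Q2=[]
t=27-29: P2@Q0 runs 2, rem=0, completes. Q0=[] Q1=[P1] Q2=[]
t=29-33: P1@Q1 runs 4, rem=0, completes. Q0=[] Q1=[] Q2=[]

Answer: 0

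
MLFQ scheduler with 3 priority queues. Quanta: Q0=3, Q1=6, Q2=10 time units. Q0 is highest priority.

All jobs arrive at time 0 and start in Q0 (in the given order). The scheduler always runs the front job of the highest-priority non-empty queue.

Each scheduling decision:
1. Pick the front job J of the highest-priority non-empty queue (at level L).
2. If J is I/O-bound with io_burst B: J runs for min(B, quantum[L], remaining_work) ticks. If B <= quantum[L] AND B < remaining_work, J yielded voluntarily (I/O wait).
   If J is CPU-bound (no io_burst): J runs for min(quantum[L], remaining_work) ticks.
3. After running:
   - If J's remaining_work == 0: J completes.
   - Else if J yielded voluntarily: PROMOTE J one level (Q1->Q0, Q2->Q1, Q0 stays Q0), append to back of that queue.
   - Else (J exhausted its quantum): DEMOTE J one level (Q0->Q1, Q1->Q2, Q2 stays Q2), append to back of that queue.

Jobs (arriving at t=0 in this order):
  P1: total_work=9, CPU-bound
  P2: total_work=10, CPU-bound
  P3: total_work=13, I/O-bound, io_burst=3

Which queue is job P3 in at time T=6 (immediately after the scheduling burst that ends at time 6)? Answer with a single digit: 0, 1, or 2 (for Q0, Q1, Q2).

t=0-3: P1@Q0 runs 3, rem=6, quantum used, demote→Q1. Q0=[P2,P3] Q1=[P1] Q2=[]
t=3-6: P2@Q0 runs 3, rem=7, quantum used, demote→Q1. Q0=[P3] Q1=[P1,P2] Q2=[]
t=6-9: P3@Q0 runs 3, rem=10, I/O yield, promote→Q0. Q0=[P3] Q1=[P1,P2] Q2=[]
t=9-12: P3@Q0 runs 3, rem=7, I/O yield, promote→Q0. Q0=[P3] Q1=[P1,P2] Q2=[]
t=12-15: P3@Q0 runs 3, rem=4, I/O yield, promote→Q0. Q0=[P3] Q1=[P1,P2] Q2=[]
t=15-18: P3@Q0 runs 3, rem=1, I/O yield, promote→Q0. Q0=[P3] Q1=[P1,P2] Q2=[]
t=18-19: P3@Q0 runs 1, rem=0, completes. Q0=[] Q1=[P1,P2] Q2=[]
t=19-25: P1@Q1 runs 6, rem=0, completes. Q0=[] Q1=[P2] Q2=[]
t=25-31: P2@Q1 runs 6, rem=1, quantum used, demote→Q2. Q0=[] Q1=[] Q2=[P2]
t=31-32: P2@Q2 runs 1, rem=0, completes. Q0=[] Q1=[] Q2=[]

Answer: 0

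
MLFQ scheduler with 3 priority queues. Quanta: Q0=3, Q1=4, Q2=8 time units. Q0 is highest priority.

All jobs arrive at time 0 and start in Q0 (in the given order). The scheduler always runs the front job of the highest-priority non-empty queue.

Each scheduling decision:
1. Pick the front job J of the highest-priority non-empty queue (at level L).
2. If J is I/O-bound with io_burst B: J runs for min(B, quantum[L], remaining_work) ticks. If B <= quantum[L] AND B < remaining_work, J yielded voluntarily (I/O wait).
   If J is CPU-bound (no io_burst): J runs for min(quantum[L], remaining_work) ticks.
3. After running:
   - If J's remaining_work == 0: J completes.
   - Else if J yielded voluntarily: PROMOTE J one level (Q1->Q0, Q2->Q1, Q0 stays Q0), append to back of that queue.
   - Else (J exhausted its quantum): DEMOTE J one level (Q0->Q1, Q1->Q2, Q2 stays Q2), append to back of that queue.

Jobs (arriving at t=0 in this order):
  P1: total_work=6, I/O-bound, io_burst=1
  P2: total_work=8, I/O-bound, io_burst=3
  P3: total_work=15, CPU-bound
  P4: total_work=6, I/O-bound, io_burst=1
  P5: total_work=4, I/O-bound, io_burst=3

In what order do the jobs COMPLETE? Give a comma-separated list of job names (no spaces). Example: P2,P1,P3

t=0-1: P1@Q0 runs 1, rem=5, I/O yield, promote→Q0. Q0=[P2,P3,P4,P5,P1] Q1=[] Q2=[]
t=1-4: P2@Q0 runs 3, rem=5, I/O yield, promote→Q0. Q0=[P3,P4,P5,P1,P2] Q1=[] Q2=[]
t=4-7: P3@Q0 runs 3, rem=12, quantum used, demote→Q1. Q0=[P4,P5,P1,P2] Q1=[P3] Q2=[]
t=7-8: P4@Q0 runs 1, rem=5, I/O yield, promote→Q0. Q0=[P5,P1,P2,P4] Q1=[P3] Q2=[]
t=8-11: P5@Q0 runs 3, rem=1, I/O yield, promote→Q0. Q0=[P1,P2,P4,P5] Q1=[P3] Q2=[]
t=11-12: P1@Q0 runs 1, rem=4, I/O yield, promote→Q0. Q0=[P2,P4,P5,P1] Q1=[P3] Q2=[]
t=12-15: P2@Q0 runs 3, rem=2, I/O yield, promote→Q0. Q0=[P4,P5,P1,P2] Q1=[P3] Q2=[]
t=15-16: P4@Q0 runs 1, rem=4, I/O yield, promote→Q0. Q0=[P5,P1,P2,P4] Q1=[P3] Q2=[]
t=16-17: P5@Q0 runs 1, rem=0, completes. Q0=[P1,P2,P4] Q1=[P3] Q2=[]
t=17-18: P1@Q0 runs 1, rem=3, I/O yield, promote→Q0. Q0=[P2,P4,P1] Q1=[P3] Q2=[]
t=18-20: P2@Q0 runs 2, rem=0, completes. Q0=[P4,P1] Q1=[P3] Q2=[]
t=20-21: P4@Q0 runs 1, rem=3, I/O yield, promote→Q0. Q0=[P1,P4] Q1=[P3] Q2=[]
t=21-22: P1@Q0 runs 1, rem=2, I/O yield, promote→Q0. Q0=[P4,P1] Q1=[P3] Q2=[]
t=22-23: P4@Q0 runs 1, rem=2, I/O yield, promote→Q0. Q0=[P1,P4] Q1=[P3] Q2=[]
t=23-24: P1@Q0 runs 1, rem=1, I/O yield, promote→Q0. Q0=[P4,P1] Q1=[P3] Q2=[]
t=24-25: P4@Q0 runs 1, rem=1, I/O yield, promote→Q0. Q0=[P1,P4] Q1=[P3] Q2=[]
t=25-26: P1@Q0 runs 1, rem=0, completes. Q0=[P4] Q1=[P3] Q2=[]
t=26-27: P4@Q0 runs 1, rem=0, completes. Q0=[] Q1=[P3] Q2=[]
t=27-31: P3@Q1 runs 4, rem=8, quantum used, demote→Q2. Q0=[] Q1=[] Q2=[P3]
t=31-39: P3@Q2 runs 8, rem=0, completes. Q0=[] Q1=[] Q2=[]

Answer: P5,P2,P1,P4,P3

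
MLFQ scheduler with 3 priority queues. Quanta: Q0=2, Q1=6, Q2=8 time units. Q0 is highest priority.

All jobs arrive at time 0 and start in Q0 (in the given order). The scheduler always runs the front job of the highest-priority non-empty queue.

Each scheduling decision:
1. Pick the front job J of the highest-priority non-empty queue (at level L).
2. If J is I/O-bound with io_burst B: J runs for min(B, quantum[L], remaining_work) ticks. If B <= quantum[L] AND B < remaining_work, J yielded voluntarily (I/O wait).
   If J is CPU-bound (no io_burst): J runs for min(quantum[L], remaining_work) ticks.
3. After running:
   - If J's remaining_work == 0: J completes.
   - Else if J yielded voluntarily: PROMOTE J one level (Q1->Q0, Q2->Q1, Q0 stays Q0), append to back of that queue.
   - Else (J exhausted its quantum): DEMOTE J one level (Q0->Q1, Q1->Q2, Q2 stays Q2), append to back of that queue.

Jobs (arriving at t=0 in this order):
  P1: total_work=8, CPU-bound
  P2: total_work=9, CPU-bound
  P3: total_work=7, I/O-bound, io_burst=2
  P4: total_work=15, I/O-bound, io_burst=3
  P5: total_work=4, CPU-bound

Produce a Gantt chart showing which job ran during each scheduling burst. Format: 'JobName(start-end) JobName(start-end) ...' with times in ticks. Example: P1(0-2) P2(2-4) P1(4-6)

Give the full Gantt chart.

t=0-2: P1@Q0 runs 2, rem=6, quantum used, demote→Q1. Q0=[P2,P3,P4,P5] Q1=[P1] Q2=[]
t=2-4: P2@Q0 runs 2, rem=7, quantum used, demote→Q1. Q0=[P3,P4,P5] Q1=[P1,P2] Q2=[]
t=4-6: P3@Q0 runs 2, rem=5, I/O yield, promote→Q0. Q0=[P4,P5,P3] Q1=[P1,P2] Q2=[]
t=6-8: P4@Q0 runs 2, rem=13, quantum used, demote→Q1. Q0=[P5,P3] Q1=[P1,P2,P4] Q2=[]
t=8-10: P5@Q0 runs 2, rem=2, quantum used, demote→Q1. Q0=[P3] Q1=[P1,P2,P4,P5] Q2=[]
t=10-12: P3@Q0 runs 2, rem=3, I/O yield, promote→Q0. Q0=[P3] Q1=[P1,P2,P4,P5] Q2=[]
t=12-14: P3@Q0 runs 2, rem=1, I/O yield, promote→Q0. Q0=[P3] Q1=[P1,P2,P4,P5] Q2=[]
t=14-15: P3@Q0 runs 1, rem=0, completes. Q0=[] Q1=[P1,P2,P4,P5] Q2=[]
t=15-21: P1@Q1 runs 6, rem=0, completes. Q0=[] Q1=[P2,P4,P5] Q2=[]
t=21-27: P2@Q1 runs 6, rem=1, quantum used, demote→Q2. Q0=[] Q1=[P4,P5] Q2=[P2]
t=27-30: P4@Q1 runs 3, rem=10, I/O yield, promote→Q0. Q0=[P4] Q1=[P5] Q2=[P2]
t=30-32: P4@Q0 runs 2, rem=8, quantum used, demote→Q1. Q0=[] Q1=[P5,P4] Q2=[P2]
t=32-34: P5@Q1 runs 2, rem=0, completes. Q0=[] Q1=[P4] Q2=[P2]
t=34-37: P4@Q1 runs 3, rem=5, I/O yield, promote→Q0. Q0=[P4] Q1=[] Q2=[P2]
t=37-39: P4@Q0 runs 2, rem=3, quantum used, demote→Q1. Q0=[] Q1=[P4] Q2=[P2]
t=39-42: P4@Q1 runs 3, rem=0, completes. Q0=[] Q1=[] Q2=[P2]
t=42-43: P2@Q2 runs 1, rem=0, completes. Q0=[] Q1=[] Q2=[]

Answer: P1(0-2) P2(2-4) P3(4-6) P4(6-8) P5(8-10) P3(10-12) P3(12-14) P3(14-15) P1(15-21) P2(21-27) P4(27-30) P4(30-32) P5(32-34) P4(34-37) P4(37-39) P4(39-42) P2(42-43)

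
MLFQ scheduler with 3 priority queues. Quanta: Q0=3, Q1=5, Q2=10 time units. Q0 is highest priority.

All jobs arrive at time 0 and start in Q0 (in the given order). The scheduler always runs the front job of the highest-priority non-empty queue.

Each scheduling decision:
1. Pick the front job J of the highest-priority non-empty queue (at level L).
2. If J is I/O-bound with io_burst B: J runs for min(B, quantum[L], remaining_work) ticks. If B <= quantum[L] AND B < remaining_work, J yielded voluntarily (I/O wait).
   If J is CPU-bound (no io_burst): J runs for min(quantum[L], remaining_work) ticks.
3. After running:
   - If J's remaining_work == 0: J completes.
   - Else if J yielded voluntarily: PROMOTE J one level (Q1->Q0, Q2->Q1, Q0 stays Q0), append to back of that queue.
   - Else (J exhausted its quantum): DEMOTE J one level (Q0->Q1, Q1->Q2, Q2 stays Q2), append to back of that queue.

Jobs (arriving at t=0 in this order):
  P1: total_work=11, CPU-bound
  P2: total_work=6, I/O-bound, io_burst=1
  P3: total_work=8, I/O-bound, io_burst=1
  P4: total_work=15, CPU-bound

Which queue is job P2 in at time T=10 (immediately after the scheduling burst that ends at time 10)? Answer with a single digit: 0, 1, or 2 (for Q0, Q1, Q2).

Answer: 0

Derivation:
t=0-3: P1@Q0 runs 3, rem=8, quantum used, demote→Q1. Q0=[P2,P3,P4] Q1=[P1] Q2=[]
t=3-4: P2@Q0 runs 1, rem=5, I/O yield, promote→Q0. Q0=[P3,P4,P2] Q1=[P1] Q2=[]
t=4-5: P3@Q0 runs 1, rem=7, I/O yield, promote→Q0. Q0=[P4,P2,P3] Q1=[P1] Q2=[]
t=5-8: P4@Q0 runs 3, rem=12, quantum used, demote→Q1. Q0=[P2,P3] Q1=[P1,P4] Q2=[]
t=8-9: P2@Q0 runs 1, rem=4, I/O yield, promote→Q0. Q0=[P3,P2] Q1=[P1,P4] Q2=[]
t=9-10: P3@Q0 runs 1, rem=6, I/O yield, promote→Q0. Q0=[P2,P3] Q1=[P1,P4] Q2=[]
t=10-11: P2@Q0 runs 1, rem=3, I/O yield, promote→Q0. Q0=[P3,P2] Q1=[P1,P4] Q2=[]
t=11-12: P3@Q0 runs 1, rem=5, I/O yield, promote→Q0. Q0=[P2,P3] Q1=[P1,P4] Q2=[]
t=12-13: P2@Q0 runs 1, rem=2, I/O yield, promote→Q0. Q0=[P3,P2] Q1=[P1,P4] Q2=[]
t=13-14: P3@Q0 runs 1, rem=4, I/O yield, promote→Q0. Q0=[P2,P3] Q1=[P1,P4] Q2=[]
t=14-15: P2@Q0 runs 1, rem=1, I/O yield, promote→Q0. Q0=[P3,P2] Q1=[P1,P4] Q2=[]
t=15-16: P3@Q0 runs 1, rem=3, I/O yield, promote→Q0. Q0=[P2,P3] Q1=[P1,P4] Q2=[]
t=16-17: P2@Q0 runs 1, rem=0, completes. Q0=[P3] Q1=[P1,P4] Q2=[]
t=17-18: P3@Q0 runs 1, rem=2, I/O yield, promote→Q0. Q0=[P3] Q1=[P1,P4] Q2=[]
t=18-19: P3@Q0 runs 1, rem=1, I/O yield, promote→Q0. Q0=[P3] Q1=[P1,P4] Q2=[]
t=19-20: P3@Q0 runs 1, rem=0, completes. Q0=[] Q1=[P1,P4] Q2=[]
t=20-25: P1@Q1 runs 5, rem=3, quantum used, demote→Q2. Q0=[] Q1=[P4] Q2=[P1]
t=25-30: P4@Q1 runs 5, rem=7, quantum used, demote→Q2. Q0=[] Q1=[] Q2=[P1,P4]
t=30-33: P1@Q2 runs 3, rem=0, completes. Q0=[] Q1=[] Q2=[P4]
t=33-40: P4@Q2 runs 7, rem=0, completes. Q0=[] Q1=[] Q2=[]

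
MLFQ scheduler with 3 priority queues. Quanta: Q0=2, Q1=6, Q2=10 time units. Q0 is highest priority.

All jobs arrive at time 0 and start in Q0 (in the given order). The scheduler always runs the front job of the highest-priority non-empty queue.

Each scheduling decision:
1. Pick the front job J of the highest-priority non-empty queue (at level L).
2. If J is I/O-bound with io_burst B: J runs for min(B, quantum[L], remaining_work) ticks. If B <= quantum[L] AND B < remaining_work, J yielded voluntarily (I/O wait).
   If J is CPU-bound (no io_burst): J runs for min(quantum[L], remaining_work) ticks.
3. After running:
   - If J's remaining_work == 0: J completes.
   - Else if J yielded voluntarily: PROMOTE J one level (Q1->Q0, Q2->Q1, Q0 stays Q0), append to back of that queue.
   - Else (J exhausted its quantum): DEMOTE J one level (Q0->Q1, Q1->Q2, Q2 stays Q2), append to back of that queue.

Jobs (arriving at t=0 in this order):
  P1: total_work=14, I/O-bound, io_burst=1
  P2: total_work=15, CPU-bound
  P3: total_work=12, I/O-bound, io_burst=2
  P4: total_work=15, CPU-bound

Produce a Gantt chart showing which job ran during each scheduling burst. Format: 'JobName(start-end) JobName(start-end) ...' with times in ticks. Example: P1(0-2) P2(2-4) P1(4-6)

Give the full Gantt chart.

t=0-1: P1@Q0 runs 1, rem=13, I/O yield, promote→Q0. Q0=[P2,P3,P4,P1] Q1=[] Q2=[]
t=1-3: P2@Q0 runs 2, rem=13, quantum used, demote→Q1. Q0=[P3,P4,P1] Q1=[P2] Q2=[]
t=3-5: P3@Q0 runs 2, rem=10, I/O yield, promote→Q0. Q0=[P4,P1,P3] Q1=[P2] Q2=[]
t=5-7: P4@Q0 runs 2, rem=13, quantum used, demote→Q1. Q0=[P1,P3] Q1=[P2,P4] Q2=[]
t=7-8: P1@Q0 runs 1, rem=12, I/O yield, promote→Q0. Q0=[P3,P1] Q1=[P2,P4] Q2=[]
t=8-10: P3@Q0 runs 2, rem=8, I/O yield, promote→Q0. Q0=[P1,P3] Q1=[P2,P4] Q2=[]
t=10-11: P1@Q0 runs 1, rem=11, I/O yield, promote→Q0. Q0=[P3,P1] Q1=[P2,P4] Q2=[]
t=11-13: P3@Q0 runs 2, rem=6, I/O yield, promote→Q0. Q0=[P1,P3] Q1=[P2,P4] Q2=[]
t=13-14: P1@Q0 runs 1, rem=10, I/O yield, promote→Q0. Q0=[P3,P1] Q1=[P2,P4] Q2=[]
t=14-16: P3@Q0 runs 2, rem=4, I/O yield, promote→Q0. Q0=[P1,P3] Q1=[P2,P4] Q2=[]
t=16-17: P1@Q0 runs 1, rem=9, I/O yield, promote→Q0. Q0=[P3,P1] Q1=[P2,P4] Q2=[]
t=17-19: P3@Q0 runs 2, rem=2, I/O yield, promote→Q0. Q0=[P1,P3] Q1=[P2,P4] Q2=[]
t=19-20: P1@Q0 runs 1, rem=8, I/O yield, promote→Q0. Q0=[P3,P1] Q1=[P2,P4] Q2=[]
t=20-22: P3@Q0 runs 2, rem=0, completes. Q0=[P1] Q1=[P2,P4] Q2=[]
t=22-23: P1@Q0 runs 1, rem=7, I/O yield, promote→Q0. Q0=[P1] Q1=[P2,P4] Q2=[]
t=23-24: P1@Q0 runs 1, rem=6, I/O yield, promote→Q0. Q0=[P1] Q1=[P2,P4] Q2=[]
t=24-25: P1@Q0 runs 1, rem=5, I/O yield, promote→Q0. Q0=[P1] Q1=[P2,P4] Q2=[]
t=25-26: P1@Q0 runs 1, rem=4, I/O yield, promote→Q0. Q0=[P1] Q1=[P2,P4] Q2=[]
t=26-27: P1@Q0 runs 1, rem=3, I/O yield, promote→Q0. Q0=[P1] Q1=[P2,P4] Q2=[]
t=27-28: P1@Q0 runs 1, rem=2, I/O yield, promote→Q0. Q0=[P1] Q1=[P2,P4] Q2=[]
t=28-29: P1@Q0 runs 1, rem=1, I/O yield, promote→Q0. Q0=[P1] Q1=[P2,P4] Q2=[]
t=29-30: P1@Q0 runs 1, rem=0, completes. Q0=[] Q1=[P2,P4] Q2=[]
t=30-36: P2@Q1 runs 6, rem=7, quantum used, demote→Q2. Q0=[] Q1=[P4] Q2=[P2]
t=36-42: P4@Q1 runs 6, rem=7, quantum used, demote→Q2. Q0=[] Q1=[] Q2=[P2,P4]
t=42-49: P2@Q2 runs 7, rem=0, completes. Q0=[] Q1=[] Q2=[P4]
t=49-56: P4@Q2 runs 7, rem=0, completes. Q0=[] Q1=[] Q2=[]

Answer: P1(0-1) P2(1-3) P3(3-5) P4(5-7) P1(7-8) P3(8-10) P1(10-11) P3(11-13) P1(13-14) P3(14-16) P1(16-17) P3(17-19) P1(19-20) P3(20-22) P1(22-23) P1(23-24) P1(24-25) P1(25-26) P1(26-27) P1(27-28) P1(28-29) P1(29-30) P2(30-36) P4(36-42) P2(42-49) P4(49-56)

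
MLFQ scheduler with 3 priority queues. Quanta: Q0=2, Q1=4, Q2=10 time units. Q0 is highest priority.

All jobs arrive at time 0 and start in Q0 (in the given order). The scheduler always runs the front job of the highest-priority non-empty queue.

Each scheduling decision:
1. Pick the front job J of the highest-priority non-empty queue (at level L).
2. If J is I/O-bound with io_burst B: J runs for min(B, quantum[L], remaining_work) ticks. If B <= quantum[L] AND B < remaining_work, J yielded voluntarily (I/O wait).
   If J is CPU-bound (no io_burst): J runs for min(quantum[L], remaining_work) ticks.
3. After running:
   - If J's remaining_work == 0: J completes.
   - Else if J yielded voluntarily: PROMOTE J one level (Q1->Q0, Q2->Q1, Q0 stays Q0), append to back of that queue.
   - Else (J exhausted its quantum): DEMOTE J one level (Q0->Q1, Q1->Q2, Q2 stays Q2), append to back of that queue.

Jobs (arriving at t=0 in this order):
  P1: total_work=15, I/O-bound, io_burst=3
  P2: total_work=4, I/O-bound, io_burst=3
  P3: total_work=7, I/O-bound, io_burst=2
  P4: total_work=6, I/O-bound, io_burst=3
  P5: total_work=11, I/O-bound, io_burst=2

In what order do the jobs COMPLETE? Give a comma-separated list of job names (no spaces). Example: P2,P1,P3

t=0-2: P1@Q0 runs 2, rem=13, quantum used, demote→Q1. Q0=[P2,P3,P4,P5] Q1=[P1] Q2=[]
t=2-4: P2@Q0 runs 2, rem=2, quantum used, demote→Q1. Q0=[P3,P4,P5] Q1=[P1,P2] Q2=[]
t=4-6: P3@Q0 runs 2, rem=5, I/O yield, promote→Q0. Q0=[P4,P5,P3] Q1=[P1,P2] Q2=[]
t=6-8: P4@Q0 runs 2, rem=4, quantum used, demote→Q1. Q0=[P5,P3] Q1=[P1,P2,P4] Q2=[]
t=8-10: P5@Q0 runs 2, rem=9, I/O yield, promote→Q0. Q0=[P3,P5] Q1=[P1,P2,P4] Q2=[]
t=10-12: P3@Q0 runs 2, rem=3, I/O yield, promote→Q0. Q0=[P5,P3] Q1=[P1,P2,P4] Q2=[]
t=12-14: P5@Q0 runs 2, rem=7, I/O yield, promote→Q0. Q0=[P3,P5] Q1=[P1,P2,P4] Q2=[]
t=14-16: P3@Q0 runs 2, rem=1, I/O yield, promote→Q0. Q0=[P5,P3] Q1=[P1,P2,P4] Q2=[]
t=16-18: P5@Q0 runs 2, rem=5, I/O yield, promote→Q0. Q0=[P3,P5] Q1=[P1,P2,P4] Q2=[]
t=18-19: P3@Q0 runs 1, rem=0, completes. Q0=[P5] Q1=[P1,P2,P4] Q2=[]
t=19-21: P5@Q0 runs 2, rem=3, I/O yield, promote→Q0. Q0=[P5] Q1=[P1,P2,P4] Q2=[]
t=21-23: P5@Q0 runs 2, rem=1, I/O yield, promote→Q0. Q0=[P5] Q1=[P1,P2,P4] Q2=[]
t=23-24: P5@Q0 runs 1, rem=0, completes. Q0=[] Q1=[P1,P2,P4] Q2=[]
t=24-27: P1@Q1 runs 3, rem=10, I/O yield, promote→Q0. Q0=[P1] Q1=[P2,P4] Q2=[]
t=27-29: P1@Q0 runs 2, rem=8, quantum used, demote→Q1. Q0=[] Q1=[P2,P4,P1] Q2=[]
t=29-31: P2@Q1 runs 2, rem=0, completes. Q0=[] Q1=[P4,P1] Q2=[]
t=31-34: P4@Q1 runs 3, rem=1, I/O yield, promote→Q0. Q0=[P4] Q1=[P1] Q2=[]
t=34-35: P4@Q0 runs 1, rem=0, completes. Q0=[] Q1=[P1] Q2=[]
t=35-38: P1@Q1 runs 3, rem=5, I/O yield, promote→Q0. Q0=[P1] Q1=[] Q2=[]
t=38-40: P1@Q0 runs 2, rem=3, quantum used, demote→Q1. Q0=[] Q1=[P1] Q2=[]
t=40-43: P1@Q1 runs 3, rem=0, completes. Q0=[] Q1=[] Q2=[]

Answer: P3,P5,P2,P4,P1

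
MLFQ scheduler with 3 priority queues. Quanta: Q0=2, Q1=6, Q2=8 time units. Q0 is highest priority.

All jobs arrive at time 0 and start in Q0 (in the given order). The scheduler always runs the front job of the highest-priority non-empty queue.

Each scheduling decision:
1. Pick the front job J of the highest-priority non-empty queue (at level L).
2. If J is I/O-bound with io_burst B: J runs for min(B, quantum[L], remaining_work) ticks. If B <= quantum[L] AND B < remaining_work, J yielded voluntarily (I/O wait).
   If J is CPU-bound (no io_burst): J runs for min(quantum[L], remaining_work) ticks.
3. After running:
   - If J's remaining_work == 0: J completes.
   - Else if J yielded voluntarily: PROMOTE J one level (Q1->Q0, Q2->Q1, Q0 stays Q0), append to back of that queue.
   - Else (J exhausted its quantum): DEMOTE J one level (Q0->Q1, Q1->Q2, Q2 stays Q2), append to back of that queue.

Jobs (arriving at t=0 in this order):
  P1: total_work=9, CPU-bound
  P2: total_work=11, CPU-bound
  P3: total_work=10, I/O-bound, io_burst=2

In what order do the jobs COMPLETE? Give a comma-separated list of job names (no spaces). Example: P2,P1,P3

Answer: P3,P1,P2

Derivation:
t=0-2: P1@Q0 runs 2, rem=7, quantum used, demote→Q1. Q0=[P2,P3] Q1=[P1] Q2=[]
t=2-4: P2@Q0 runs 2, rem=9, quantum used, demote→Q1. Q0=[P3] Q1=[P1,P2] Q2=[]
t=4-6: P3@Q0 runs 2, rem=8, I/O yield, promote→Q0. Q0=[P3] Q1=[P1,P2] Q2=[]
t=6-8: P3@Q0 runs 2, rem=6, I/O yield, promote→Q0. Q0=[P3] Q1=[P1,P2] Q2=[]
t=8-10: P3@Q0 runs 2, rem=4, I/O yield, promote→Q0. Q0=[P3] Q1=[P1,P2] Q2=[]
t=10-12: P3@Q0 runs 2, rem=2, I/O yield, promote→Q0. Q0=[P3] Q1=[P1,P2] Q2=[]
t=12-14: P3@Q0 runs 2, rem=0, completes. Q0=[] Q1=[P1,P2] Q2=[]
t=14-20: P1@Q1 runs 6, rem=1, quantum used, demote→Q2. Q0=[] Q1=[P2] Q2=[P1]
t=20-26: P2@Q1 runs 6, rem=3, quantum used, demote→Q2. Q0=[] Q1=[] Q2=[P1,P2]
t=26-27: P1@Q2 runs 1, rem=0, completes. Q0=[] Q1=[] Q2=[P2]
t=27-30: P2@Q2 runs 3, rem=0, completes. Q0=[] Q1=[] Q2=[]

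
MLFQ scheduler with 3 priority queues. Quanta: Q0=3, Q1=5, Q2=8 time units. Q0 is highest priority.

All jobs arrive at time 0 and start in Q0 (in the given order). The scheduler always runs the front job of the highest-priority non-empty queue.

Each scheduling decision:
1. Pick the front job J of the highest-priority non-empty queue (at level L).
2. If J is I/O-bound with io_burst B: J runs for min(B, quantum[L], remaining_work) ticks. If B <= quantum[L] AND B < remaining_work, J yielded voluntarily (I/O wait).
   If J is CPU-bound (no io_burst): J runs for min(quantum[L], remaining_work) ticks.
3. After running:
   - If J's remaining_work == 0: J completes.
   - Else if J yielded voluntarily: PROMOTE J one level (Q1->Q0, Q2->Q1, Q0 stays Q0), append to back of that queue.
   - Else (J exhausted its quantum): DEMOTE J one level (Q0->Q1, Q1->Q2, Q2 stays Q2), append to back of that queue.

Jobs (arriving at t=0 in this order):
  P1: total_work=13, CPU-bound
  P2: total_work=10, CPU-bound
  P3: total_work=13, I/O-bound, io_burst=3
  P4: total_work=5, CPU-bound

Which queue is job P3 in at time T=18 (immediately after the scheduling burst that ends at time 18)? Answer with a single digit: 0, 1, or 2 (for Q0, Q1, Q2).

Answer: 0

Derivation:
t=0-3: P1@Q0 runs 3, rem=10, quantum used, demote→Q1. Q0=[P2,P3,P4] Q1=[P1] Q2=[]
t=3-6: P2@Q0 runs 3, rem=7, quantum used, demote→Q1. Q0=[P3,P4] Q1=[P1,P2] Q2=[]
t=6-9: P3@Q0 runs 3, rem=10, I/O yield, promote→Q0. Q0=[P4,P3] Q1=[P1,P2] Q2=[]
t=9-12: P4@Q0 runs 3, rem=2, quantum used, demote→Q1. Q0=[P3] Q1=[P1,P2,P4] Q2=[]
t=12-15: P3@Q0 runs 3, rem=7, I/O yield, promote→Q0. Q0=[P3] Q1=[P1,P2,P4] Q2=[]
t=15-18: P3@Q0 runs 3, rem=4, I/O yield, promote→Q0. Q0=[P3] Q1=[P1,P2,P4] Q2=[]
t=18-21: P3@Q0 runs 3, rem=1, I/O yield, promote→Q0. Q0=[P3] Q1=[P1,P2,P4] Q2=[]
t=21-22: P3@Q0 runs 1, rem=0, completes. Q0=[] Q1=[P1,P2,P4] Q2=[]
t=22-27: P1@Q1 runs 5, rem=5, quantum used, demote→Q2. Q0=[] Q1=[P2,P4] Q2=[P1]
t=27-32: P2@Q1 runs 5, rem=2, quantum used, demote→Q2. Q0=[] Q1=[P4] Q2=[P1,P2]
t=32-34: P4@Q1 runs 2, rem=0, completes. Q0=[] Q1=[] Q2=[P1,P2]
t=34-39: P1@Q2 runs 5, rem=0, completes. Q0=[] Q1=[] Q2=[P2]
t=39-41: P2@Q2 runs 2, rem=0, completes. Q0=[] Q1=[] Q2=[]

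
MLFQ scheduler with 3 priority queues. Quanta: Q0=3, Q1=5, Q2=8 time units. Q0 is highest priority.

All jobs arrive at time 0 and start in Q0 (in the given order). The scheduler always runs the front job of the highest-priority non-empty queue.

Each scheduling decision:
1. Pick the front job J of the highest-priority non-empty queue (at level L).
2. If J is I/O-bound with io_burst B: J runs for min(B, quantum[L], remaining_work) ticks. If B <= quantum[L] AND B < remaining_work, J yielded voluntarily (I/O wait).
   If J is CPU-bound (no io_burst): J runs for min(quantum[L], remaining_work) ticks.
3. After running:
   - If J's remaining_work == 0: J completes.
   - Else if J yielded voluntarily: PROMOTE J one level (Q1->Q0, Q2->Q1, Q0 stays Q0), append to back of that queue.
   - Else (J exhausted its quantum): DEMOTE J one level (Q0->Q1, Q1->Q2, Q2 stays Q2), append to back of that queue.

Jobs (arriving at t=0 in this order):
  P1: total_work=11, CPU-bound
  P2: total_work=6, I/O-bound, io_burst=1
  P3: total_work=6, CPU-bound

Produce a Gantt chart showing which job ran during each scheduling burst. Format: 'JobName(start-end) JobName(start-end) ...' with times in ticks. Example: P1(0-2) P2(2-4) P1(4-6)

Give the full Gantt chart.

t=0-3: P1@Q0 runs 3, rem=8, quantum used, demote→Q1. Q0=[P2,P3] Q1=[P1] Q2=[]
t=3-4: P2@Q0 runs 1, rem=5, I/O yield, promote→Q0. Q0=[P3,P2] Q1=[P1] Q2=[]
t=4-7: P3@Q0 runs 3, rem=3, quantum used, demote→Q1. Q0=[P2] Q1=[P1,P3] Q2=[]
t=7-8: P2@Q0 runs 1, rem=4, I/O yield, promote→Q0. Q0=[P2] Q1=[P1,P3] Q2=[]
t=8-9: P2@Q0 runs 1, rem=3, I/O yield, promote→Q0. Q0=[P2] Q1=[P1,P3] Q2=[]
t=9-10: P2@Q0 runs 1, rem=2, I/O yield, promote→Q0. Q0=[P2] Q1=[P1,P3] Q2=[]
t=10-11: P2@Q0 runs 1, rem=1, I/O yield, promote→Q0. Q0=[P2] Q1=[P1,P3] Q2=[]
t=11-12: P2@Q0 runs 1, rem=0, completes. Q0=[] Q1=[P1,P3] Q2=[]
t=12-17: P1@Q1 runs 5, rem=3, quantum used, demote→Q2. Q0=[] Q1=[P3] Q2=[P1]
t=17-20: P3@Q1 runs 3, rem=0, completes. Q0=[] Q1=[] Q2=[P1]
t=20-23: P1@Q2 runs 3, rem=0, completes. Q0=[] Q1=[] Q2=[]

Answer: P1(0-3) P2(3-4) P3(4-7) P2(7-8) P2(8-9) P2(9-10) P2(10-11) P2(11-12) P1(12-17) P3(17-20) P1(20-23)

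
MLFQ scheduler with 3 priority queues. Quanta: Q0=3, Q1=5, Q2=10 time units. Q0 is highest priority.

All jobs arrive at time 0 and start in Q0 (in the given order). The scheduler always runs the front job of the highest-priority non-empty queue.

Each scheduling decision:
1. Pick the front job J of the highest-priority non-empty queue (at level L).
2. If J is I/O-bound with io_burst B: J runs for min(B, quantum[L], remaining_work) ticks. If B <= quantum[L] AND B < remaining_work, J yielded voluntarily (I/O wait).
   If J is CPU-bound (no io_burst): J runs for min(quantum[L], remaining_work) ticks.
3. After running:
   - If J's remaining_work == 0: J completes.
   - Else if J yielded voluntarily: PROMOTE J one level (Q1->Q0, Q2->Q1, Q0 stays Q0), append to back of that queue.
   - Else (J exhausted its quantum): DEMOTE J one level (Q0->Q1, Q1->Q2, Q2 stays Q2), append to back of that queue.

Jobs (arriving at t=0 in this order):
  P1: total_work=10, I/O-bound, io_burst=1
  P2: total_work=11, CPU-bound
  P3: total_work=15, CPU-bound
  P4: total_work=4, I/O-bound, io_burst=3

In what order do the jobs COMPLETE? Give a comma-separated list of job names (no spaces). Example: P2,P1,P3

t=0-1: P1@Q0 runs 1, rem=9, I/O yield, promote→Q0. Q0=[P2,P3,P4,P1] Q1=[] Q2=[]
t=1-4: P2@Q0 runs 3, rem=8, quantum used, demote→Q1. Q0=[P3,P4,P1] Q1=[P2] Q2=[]
t=4-7: P3@Q0 runs 3, rem=12, quantum used, demote→Q1. Q0=[P4,P1] Q1=[P2,P3] Q2=[]
t=7-10: P4@Q0 runs 3, rem=1, I/O yield, promote→Q0. Q0=[P1,P4] Q1=[P2,P3] Q2=[]
t=10-11: P1@Q0 runs 1, rem=8, I/O yield, promote→Q0. Q0=[P4,P1] Q1=[P2,P3] Q2=[]
t=11-12: P4@Q0 runs 1, rem=0, completes. Q0=[P1] Q1=[P2,P3] Q2=[]
t=12-13: P1@Q0 runs 1, rem=7, I/O yield, promote→Q0. Q0=[P1] Q1=[P2,P3] Q2=[]
t=13-14: P1@Q0 runs 1, rem=6, I/O yield, promote→Q0. Q0=[P1] Q1=[P2,P3] Q2=[]
t=14-15: P1@Q0 runs 1, rem=5, I/O yield, promote→Q0. Q0=[P1] Q1=[P2,P3] Q2=[]
t=15-16: P1@Q0 runs 1, rem=4, I/O yield, promote→Q0. Q0=[P1] Q1=[P2,P3] Q2=[]
t=16-17: P1@Q0 runs 1, rem=3, I/O yield, promote→Q0. Q0=[P1] Q1=[P2,P3] Q2=[]
t=17-18: P1@Q0 runs 1, rem=2, I/O yield, promote→Q0. Q0=[P1] Q1=[P2,P3] Q2=[]
t=18-19: P1@Q0 runs 1, rem=1, I/O yield, promote→Q0. Q0=[P1] Q1=[P2,P3] Q2=[]
t=19-20: P1@Q0 runs 1, rem=0, completes. Q0=[] Q1=[P2,P3] Q2=[]
t=20-25: P2@Q1 runs 5, rem=3, quantum used, demote→Q2. Q0=[] Q1=[P3] Q2=[P2]
t=25-30: P3@Q1 runs 5, rem=7, quantum used, demote→Q2. Q0=[] Q1=[] Q2=[P2,P3]
t=30-33: P2@Q2 runs 3, rem=0, completes. Q0=[] Q1=[] Q2=[P3]
t=33-40: P3@Q2 runs 7, rem=0, completes. Q0=[] Q1=[] Q2=[]

Answer: P4,P1,P2,P3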